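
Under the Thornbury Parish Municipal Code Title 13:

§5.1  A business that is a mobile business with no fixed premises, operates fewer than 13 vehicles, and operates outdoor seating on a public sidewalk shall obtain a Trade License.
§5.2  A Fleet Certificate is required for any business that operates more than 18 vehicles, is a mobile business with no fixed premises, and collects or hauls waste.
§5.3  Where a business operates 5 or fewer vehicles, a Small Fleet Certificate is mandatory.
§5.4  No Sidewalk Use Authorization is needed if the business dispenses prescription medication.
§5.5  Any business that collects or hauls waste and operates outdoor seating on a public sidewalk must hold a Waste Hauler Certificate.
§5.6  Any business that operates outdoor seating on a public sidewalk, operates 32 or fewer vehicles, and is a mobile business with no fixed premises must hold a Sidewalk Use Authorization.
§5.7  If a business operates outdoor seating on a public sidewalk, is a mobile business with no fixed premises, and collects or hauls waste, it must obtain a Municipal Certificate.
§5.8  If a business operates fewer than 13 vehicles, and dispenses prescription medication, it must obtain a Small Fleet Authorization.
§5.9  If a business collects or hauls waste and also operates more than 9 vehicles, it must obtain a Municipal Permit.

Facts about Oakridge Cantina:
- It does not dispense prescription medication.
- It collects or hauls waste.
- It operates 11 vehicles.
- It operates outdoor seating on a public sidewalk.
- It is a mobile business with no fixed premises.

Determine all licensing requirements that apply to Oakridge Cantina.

Municipal Certificate, Municipal Permit, Sidewalk Use Authorization, Trade License, Waste Hauler Certificate

§5.1 is a mobile business with no fixed premises; vehicles 11 < 13; operates outdoor seating on a public sidewalk → Trade License required.
§5.2 vehicles 11 ≤ 18; is a mobile business with no fixed premises; collects or hauls waste → Fleet Certificate not required.
§5.3 vehicles 11 > 5 → Small Fleet Certificate not required.
§5.4 does not dispense prescription medication → Sidewalk Use Authorization exemption does not apply.
§5.5 collects or hauls waste; operates outdoor seating on a public sidewalk → Waste Hauler Certificate required.
§5.6 operates outdoor seating on a public sidewalk; vehicles 11 ≤ 32; is a mobile business with no fixed premises → Sidewalk Use Authorization required.
§5.7 operates outdoor seating on a public sidewalk; is a mobile business with no fixed premises; collects or hauls waste → Municipal Certificate required.
§5.8 vehicles 11 < 13; does not dispense prescription medication → Small Fleet Authorization not required.
§5.9 collects or hauls waste; vehicles 11 > 9 → Municipal Permit required.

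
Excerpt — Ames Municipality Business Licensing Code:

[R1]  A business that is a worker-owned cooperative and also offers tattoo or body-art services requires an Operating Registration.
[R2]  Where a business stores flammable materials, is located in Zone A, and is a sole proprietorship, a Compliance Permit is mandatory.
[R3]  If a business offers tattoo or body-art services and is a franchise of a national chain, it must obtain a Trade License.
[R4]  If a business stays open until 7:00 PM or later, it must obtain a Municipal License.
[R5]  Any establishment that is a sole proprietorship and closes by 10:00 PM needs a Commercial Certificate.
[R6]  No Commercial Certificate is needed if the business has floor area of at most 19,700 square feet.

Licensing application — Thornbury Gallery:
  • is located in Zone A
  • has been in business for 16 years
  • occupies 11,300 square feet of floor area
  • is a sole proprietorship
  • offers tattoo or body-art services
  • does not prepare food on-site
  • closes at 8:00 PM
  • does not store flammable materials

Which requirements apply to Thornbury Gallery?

Municipal License

[R1] is a sole proprietorship (not: is a worker-owned cooperative); offers tattoo or body-art services → Operating Registration not required.
[R2] does not store flammable materials; is located in Zone A; is a sole proprietorship → Compliance Permit not required.
[R3] offers tattoo or body-art services; is a sole proprietorship (not: is a franchise of a national chain) → Trade License not required.
[R4] closes 8:00 PM, after 7:00 PM → Municipal License required.
[R5] is a sole proprietorship; closes 8:00 PM, at/before 10:00 PM → Commercial Certificate required.
[R6] floor area 11,300 square feet ≤ 19,700 square feet → exempt from Commercial Certificate.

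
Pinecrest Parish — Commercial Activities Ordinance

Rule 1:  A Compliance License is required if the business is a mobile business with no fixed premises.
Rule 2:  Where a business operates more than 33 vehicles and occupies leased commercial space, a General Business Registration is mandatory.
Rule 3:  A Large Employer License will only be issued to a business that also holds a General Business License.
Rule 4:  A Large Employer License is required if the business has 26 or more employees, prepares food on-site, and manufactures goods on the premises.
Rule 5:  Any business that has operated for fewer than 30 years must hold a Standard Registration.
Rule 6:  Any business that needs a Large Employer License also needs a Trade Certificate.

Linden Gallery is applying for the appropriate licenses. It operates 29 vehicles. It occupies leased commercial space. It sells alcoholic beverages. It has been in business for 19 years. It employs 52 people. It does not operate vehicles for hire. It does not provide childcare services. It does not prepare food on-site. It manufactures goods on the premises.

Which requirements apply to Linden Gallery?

Rule 1: occupies leased commercial space (not: is a mobile business with no fixed premises) → Compliance License not required.
Rule 2: vehicles 29 ≤ 33; occupies leased commercial space → General Business Registration not required.
Rule 3: Large Employer License is not required → no effect.
Rule 4: employees 52 ≥ 26; does not prepare food on-site; manufactures goods on the premises → Large Employer License not required.
Rule 5: years in business 19 < 30 → Standard Registration required.
Rule 6: Large Employer License is not required → no effect.

Standard Registration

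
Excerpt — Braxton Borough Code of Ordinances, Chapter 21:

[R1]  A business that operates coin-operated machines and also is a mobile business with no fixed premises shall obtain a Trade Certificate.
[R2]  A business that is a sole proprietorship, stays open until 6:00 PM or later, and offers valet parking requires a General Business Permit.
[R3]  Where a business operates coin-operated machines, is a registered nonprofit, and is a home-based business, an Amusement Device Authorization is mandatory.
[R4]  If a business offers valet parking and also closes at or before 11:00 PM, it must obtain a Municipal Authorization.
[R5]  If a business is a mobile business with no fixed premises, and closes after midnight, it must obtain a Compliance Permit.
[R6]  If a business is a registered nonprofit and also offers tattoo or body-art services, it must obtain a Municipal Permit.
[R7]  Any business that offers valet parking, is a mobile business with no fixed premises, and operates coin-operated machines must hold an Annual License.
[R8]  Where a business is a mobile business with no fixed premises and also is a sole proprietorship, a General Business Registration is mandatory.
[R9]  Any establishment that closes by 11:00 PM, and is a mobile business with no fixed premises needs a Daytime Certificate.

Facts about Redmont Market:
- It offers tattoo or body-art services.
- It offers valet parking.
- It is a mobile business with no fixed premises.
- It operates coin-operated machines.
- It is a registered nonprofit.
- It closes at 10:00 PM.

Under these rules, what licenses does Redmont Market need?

[R1] operates coin-operated machines; is a mobile business with no fixed premises → Trade Certificate required.
[R2] is a registered nonprofit (not: is a sole proprietorship); closes 10:00 PM, after 6:00 PM; offers valet parking → General Business Permit not required.
[R3] operates coin-operated machines; is a registered nonprofit; is a mobile business with no fixed premises (not: is a home-based business) → Amusement Device Authorization not required.
[R4] offers valet parking; closes 10:00 PM, at/before 11:00 PM → Municipal Authorization required.
[R5] is a mobile business with no fixed premises; closes 10:00 PM, at/before midnight → Compliance Permit not required.
[R6] is a registered nonprofit; offers tattoo or body-art services → Municipal Permit required.
[R7] offers valet parking; is a mobile business with no fixed premises; operates coin-operated machines → Annual License required.
[R8] is a mobile business with no fixed premises; is a registered nonprofit (not: is a sole proprietorship) → General Business Registration not required.
[R9] closes 10:00 PM, at/before 11:00 PM; is a mobile business with no fixed premises → Daytime Certificate required.

Annual License, Daytime Certificate, Municipal Authorization, Municipal Permit, Trade Certificate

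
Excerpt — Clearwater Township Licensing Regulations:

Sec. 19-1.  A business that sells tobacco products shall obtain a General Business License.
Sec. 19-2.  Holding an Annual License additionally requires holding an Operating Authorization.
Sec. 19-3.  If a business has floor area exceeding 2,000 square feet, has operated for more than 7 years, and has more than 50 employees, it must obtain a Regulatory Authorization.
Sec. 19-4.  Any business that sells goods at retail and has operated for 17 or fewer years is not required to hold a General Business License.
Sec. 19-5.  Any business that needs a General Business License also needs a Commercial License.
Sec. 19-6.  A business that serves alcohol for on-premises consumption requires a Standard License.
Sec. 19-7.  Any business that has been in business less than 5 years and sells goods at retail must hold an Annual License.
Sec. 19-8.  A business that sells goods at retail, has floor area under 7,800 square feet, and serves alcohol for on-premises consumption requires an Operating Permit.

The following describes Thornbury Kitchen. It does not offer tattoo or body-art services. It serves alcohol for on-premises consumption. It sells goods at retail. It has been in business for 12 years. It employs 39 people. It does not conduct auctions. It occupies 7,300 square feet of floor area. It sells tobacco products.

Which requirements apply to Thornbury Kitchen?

Operating Permit, Standard License

Sec. 19-1. sells tobacco products → General Business License required.
Sec. 19-2. Annual License is not required → no effect.
Sec. 19-3. floor area 7,300 square feet > 2,000 square feet; years in business 12 > 7; employees 39 ≤ 50 → Regulatory Authorization not required.
Sec. 19-4. sells goods at retail; years in business 12 ≤ 17 → exempt from General Business License.
Sec. 19-5. General Business License is not required → no effect.
Sec. 19-6. serves alcohol for on-premises consumption → Standard License required.
Sec. 19-7. years in business 12 ≥ 5; sells goods at retail → Annual License not required.
Sec. 19-8. sells goods at retail; floor area 7,300 square feet < 7,800 square feet; serves alcohol for on-premises consumption → Operating Permit required.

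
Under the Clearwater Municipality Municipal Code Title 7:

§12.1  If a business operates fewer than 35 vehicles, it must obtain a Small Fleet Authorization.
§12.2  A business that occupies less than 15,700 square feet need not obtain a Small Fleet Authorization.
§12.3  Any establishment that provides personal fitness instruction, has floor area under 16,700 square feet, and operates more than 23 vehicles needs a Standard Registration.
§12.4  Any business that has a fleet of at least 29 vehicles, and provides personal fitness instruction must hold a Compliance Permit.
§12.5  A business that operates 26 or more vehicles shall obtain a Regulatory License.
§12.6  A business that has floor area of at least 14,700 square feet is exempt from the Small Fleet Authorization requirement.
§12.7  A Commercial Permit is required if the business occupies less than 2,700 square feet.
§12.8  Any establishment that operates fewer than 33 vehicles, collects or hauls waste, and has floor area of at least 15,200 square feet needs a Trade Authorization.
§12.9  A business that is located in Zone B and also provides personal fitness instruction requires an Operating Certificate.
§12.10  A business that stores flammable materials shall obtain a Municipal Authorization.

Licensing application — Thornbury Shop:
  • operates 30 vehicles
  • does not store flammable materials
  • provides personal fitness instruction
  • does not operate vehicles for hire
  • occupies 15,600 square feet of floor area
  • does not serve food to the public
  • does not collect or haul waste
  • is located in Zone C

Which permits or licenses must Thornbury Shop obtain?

Compliance Permit, Regulatory License, Standard Registration

§12.1 vehicles 30 < 35 → Small Fleet Authorization required.
§12.2 floor area 15,600 square feet < 15,700 square feet → exempt from Small Fleet Authorization.
§12.3 provides personal fitness instruction; floor area 15,600 square feet < 16,700 square feet; vehicles 30 > 23 → Standard Registration required.
§12.4 vehicles 30 ≥ 29; provides personal fitness instruction → Compliance Permit required.
§12.5 vehicles 30 ≥ 26 → Regulatory License required.
§12.6 floor area 15,600 square feet ≥ 14,700 square feet → exempt from Small Fleet Authorization.
§12.7 floor area 15,600 square feet ≥ 2,700 square feet → Commercial Permit not required.
§12.8 vehicles 30 < 33; does not collect or haul waste; floor area 15,600 square feet ≥ 15,200 square feet → Trade Authorization not required.
§12.9 is located in Zone C (not: is located in Zone B); provides personal fitness instruction → Operating Certificate not required.
§12.10 does not store flammable materials → Municipal Authorization not required.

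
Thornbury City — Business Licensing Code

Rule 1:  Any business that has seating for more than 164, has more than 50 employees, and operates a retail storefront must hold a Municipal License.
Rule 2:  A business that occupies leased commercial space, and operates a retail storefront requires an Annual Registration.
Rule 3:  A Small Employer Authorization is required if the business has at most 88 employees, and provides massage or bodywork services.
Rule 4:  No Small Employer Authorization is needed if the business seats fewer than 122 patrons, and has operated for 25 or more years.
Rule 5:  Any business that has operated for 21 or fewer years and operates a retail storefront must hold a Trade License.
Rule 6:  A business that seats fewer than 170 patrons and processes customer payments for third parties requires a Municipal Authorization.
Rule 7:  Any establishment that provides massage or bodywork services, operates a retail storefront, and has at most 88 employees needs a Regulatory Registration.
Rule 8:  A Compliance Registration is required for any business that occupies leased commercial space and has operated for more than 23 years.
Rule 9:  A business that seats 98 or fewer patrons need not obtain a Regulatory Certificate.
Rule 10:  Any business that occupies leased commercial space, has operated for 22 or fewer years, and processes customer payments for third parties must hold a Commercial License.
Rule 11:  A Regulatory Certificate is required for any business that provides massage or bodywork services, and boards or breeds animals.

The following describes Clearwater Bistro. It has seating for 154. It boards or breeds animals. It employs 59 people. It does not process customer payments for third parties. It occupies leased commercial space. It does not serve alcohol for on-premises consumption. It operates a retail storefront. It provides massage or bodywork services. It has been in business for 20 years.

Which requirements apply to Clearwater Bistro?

Rule 1: seating 154 ≤ 164; employees 59 > 50; operates a retail storefront → Municipal License not required.
Rule 2: occupies leased commercial space; operates a retail storefront → Annual Registration required.
Rule 3: employees 59 ≤ 88; provides massage or bodywork services → Small Employer Authorization required.
Rule 4: seating 154 ≥ 122; years in business 20 < 25 → Small Employer Authorization exemption does not apply.
Rule 5: years in business 20 ≤ 21; operates a retail storefront → Trade License required.
Rule 6: seating 154 < 170; does not process customer payments for third parties → Municipal Authorization not required.
Rule 7: provides massage or bodywork services; operates a retail storefront; employees 59 ≤ 88 → Regulatory Registration required.
Rule 8: occupies leased commercial space; years in business 20 ≤ 23 → Compliance Registration not required.
Rule 9: seating 154 > 98 → Regulatory Certificate exemption does not apply.
Rule 10: occupies leased commercial space; years in business 20 ≤ 22; does not process customer payments for third parties → Commercial License not required.
Rule 11: provides massage or bodywork services; boards or breeds animals → Regulatory Certificate required.

Annual Registration, Regulatory Certificate, Regulatory Registration, Small Employer Authorization, Trade License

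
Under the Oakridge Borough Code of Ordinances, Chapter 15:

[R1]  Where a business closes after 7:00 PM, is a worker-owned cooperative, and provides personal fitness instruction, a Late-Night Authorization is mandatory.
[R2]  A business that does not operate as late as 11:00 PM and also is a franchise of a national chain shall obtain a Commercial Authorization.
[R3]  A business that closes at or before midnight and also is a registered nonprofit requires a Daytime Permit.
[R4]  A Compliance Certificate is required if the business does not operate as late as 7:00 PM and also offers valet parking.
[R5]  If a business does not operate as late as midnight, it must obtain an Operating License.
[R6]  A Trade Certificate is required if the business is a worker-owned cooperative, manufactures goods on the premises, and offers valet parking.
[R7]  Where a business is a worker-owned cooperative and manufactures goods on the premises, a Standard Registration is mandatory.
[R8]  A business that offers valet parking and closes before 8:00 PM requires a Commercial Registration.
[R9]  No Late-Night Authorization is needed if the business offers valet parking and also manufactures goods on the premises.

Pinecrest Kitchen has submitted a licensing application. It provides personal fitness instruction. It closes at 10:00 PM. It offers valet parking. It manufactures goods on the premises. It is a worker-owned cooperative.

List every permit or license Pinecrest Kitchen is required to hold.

[R1] closes 10:00 PM, after 7:00 PM; is a worker-owned cooperative; provides personal fitness instruction → Late-Night Authorization required.
[R2] closes 10:00 PM, at/before 11:00 PM; is a worker-owned cooperative (not: is a franchise of a national chain) → Commercial Authorization not required.
[R3] closes 10:00 PM, at/before midnight; is a worker-owned cooperative (not: is a registered nonprofit) → Daytime Permit not required.
[R4] closes 10:00 PM, after 7:00 PM; offers valet parking → Compliance Certificate not required.
[R5] closes 10:00 PM, at/before midnight → Operating License required.
[R6] is a worker-owned cooperative; manufactures goods on the premises; offers valet parking → Trade Certificate required.
[R7] is a worker-owned cooperative; manufactures goods on the premises → Standard Registration required.
[R8] offers valet parking; closes 10:00 PM, after 8:00 PM → Commercial Registration not required.
[R9] offers valet parking; manufactures goods on the premises → exempt from Late-Night Authorization.

Operating License, Standard Registration, Trade Certificate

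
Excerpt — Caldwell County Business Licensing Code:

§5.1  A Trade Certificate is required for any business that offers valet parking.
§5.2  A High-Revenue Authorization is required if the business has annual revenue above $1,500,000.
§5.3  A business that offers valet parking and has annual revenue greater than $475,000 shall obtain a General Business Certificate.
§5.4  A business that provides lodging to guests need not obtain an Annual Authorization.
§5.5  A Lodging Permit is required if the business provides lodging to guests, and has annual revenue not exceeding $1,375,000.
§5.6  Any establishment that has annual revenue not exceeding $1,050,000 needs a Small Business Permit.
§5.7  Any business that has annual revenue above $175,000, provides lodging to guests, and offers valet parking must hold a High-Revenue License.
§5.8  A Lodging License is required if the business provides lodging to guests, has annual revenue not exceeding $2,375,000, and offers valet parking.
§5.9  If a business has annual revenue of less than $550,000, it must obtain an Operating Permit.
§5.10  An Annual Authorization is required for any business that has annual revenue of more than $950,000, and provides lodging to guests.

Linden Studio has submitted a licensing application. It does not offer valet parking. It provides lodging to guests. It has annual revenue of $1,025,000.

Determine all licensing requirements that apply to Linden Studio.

Lodging Permit, Small Business Permit

§5.1 does not offer valet parking → Trade Certificate not required.
§5.2 revenue $1,025,000 ≤ $1,500,000 → High-Revenue Authorization not required.
§5.3 does not offer valet parking; revenue $1,025,000 > $475,000 → General Business Certificate not required.
§5.4 provides lodging to guests → exempt from Annual Authorization.
§5.5 provides lodging to guests; revenue $1,025,000 ≤ $1,375,000 → Lodging Permit required.
§5.6 revenue $1,025,000 ≤ $1,050,000 → Small Business Permit required.
§5.7 revenue $1,025,000 > $175,000; provides lodging to guests; does not offer valet parking → High-Revenue License not required.
§5.8 provides lodging to guests; revenue $1,025,000 ≤ $2,375,000; does not offer valet parking → Lodging License not required.
§5.9 revenue $1,025,000 ≥ $550,000 → Operating Permit not required.
§5.10 revenue $1,025,000 > $950,000; provides lodging to guests → Annual Authorization required.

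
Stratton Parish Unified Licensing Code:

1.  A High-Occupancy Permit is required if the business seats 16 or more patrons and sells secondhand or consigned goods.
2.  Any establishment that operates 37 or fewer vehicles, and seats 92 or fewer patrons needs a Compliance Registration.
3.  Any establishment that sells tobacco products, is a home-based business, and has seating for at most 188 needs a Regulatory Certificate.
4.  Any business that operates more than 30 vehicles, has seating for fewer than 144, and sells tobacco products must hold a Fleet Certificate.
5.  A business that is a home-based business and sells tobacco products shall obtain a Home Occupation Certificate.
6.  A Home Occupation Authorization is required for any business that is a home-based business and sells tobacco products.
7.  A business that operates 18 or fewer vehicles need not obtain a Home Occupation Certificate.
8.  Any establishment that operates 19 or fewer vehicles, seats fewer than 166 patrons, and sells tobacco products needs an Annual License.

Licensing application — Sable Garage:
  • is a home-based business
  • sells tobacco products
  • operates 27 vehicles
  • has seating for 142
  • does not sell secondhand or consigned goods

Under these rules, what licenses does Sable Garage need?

1. seating 142 ≥ 16; does not sell secondhand or consigned goods → High-Occupancy Permit not required.
2. vehicles 27 ≤ 37; seating 142 > 92 → Compliance Registration not required.
3. sells tobacco products; is a home-based business; seating 142 ≤ 188 → Regulatory Certificate required.
4. vehicles 27 ≤ 30; seating 142 < 144; sells tobacco products → Fleet Certificate not required.
5. is a home-based business; sells tobacco products → Home Occupation Certificate required.
6. is a home-based business; sells tobacco products → Home Occupation Authorization required.
7. vehicles 27 > 18 → Home Occupation Certificate exemption does not apply.
8. vehicles 27 > 19; seating 142 < 166; sells tobacco products → Annual License not required.

Home Occupation Authorization, Home Occupation Certificate, Regulatory Certificate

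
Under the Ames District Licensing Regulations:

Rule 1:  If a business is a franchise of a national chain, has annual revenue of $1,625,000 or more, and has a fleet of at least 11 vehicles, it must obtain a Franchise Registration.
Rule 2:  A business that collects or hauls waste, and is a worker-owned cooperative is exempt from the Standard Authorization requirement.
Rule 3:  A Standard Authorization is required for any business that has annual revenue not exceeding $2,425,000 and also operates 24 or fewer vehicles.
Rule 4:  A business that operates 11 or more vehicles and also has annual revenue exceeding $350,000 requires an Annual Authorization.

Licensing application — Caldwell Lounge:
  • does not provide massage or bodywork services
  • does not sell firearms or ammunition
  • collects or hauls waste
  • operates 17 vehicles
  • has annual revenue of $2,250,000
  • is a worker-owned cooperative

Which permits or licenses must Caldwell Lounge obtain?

Rule 1: is a worker-owned cooperative (not: is a franchise of a national chain); revenue $2,250,000 ≥ $1,625,000; vehicles 17 ≥ 11 → Franchise Registration not required.
Rule 2: collects or hauls waste; is a worker-owned cooperative → exempt from Standard Authorization.
Rule 3: revenue $2,250,000 ≤ $2,425,000; vehicles 17 ≤ 24 → Standard Authorization required.
Rule 4: vehicles 17 ≥ 11; revenue $2,250,000 > $350,000 → Annual Authorization required.

Annual Authorization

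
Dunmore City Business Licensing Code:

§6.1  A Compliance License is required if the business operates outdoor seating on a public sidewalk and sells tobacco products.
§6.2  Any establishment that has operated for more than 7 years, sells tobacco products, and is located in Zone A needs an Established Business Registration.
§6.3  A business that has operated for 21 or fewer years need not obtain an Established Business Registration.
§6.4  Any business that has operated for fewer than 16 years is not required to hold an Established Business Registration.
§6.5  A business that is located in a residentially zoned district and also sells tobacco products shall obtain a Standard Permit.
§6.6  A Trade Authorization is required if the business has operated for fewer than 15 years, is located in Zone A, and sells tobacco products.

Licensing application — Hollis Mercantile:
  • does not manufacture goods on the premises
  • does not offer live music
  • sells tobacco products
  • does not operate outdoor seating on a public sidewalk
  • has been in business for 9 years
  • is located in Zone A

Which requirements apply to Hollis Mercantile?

§6.1 does not operate outdoor seating on a public sidewalk; sells tobacco products → Compliance License not required.
§6.2 years in business 9 > 7; sells tobacco products; is located in Zone A → Established Business Registration required.
§6.3 years in business 9 ≤ 21 → exempt from Established Business Registration.
§6.4 years in business 9 < 16 → exempt from Established Business Registration.
§6.5 is located in Zone A (not: is located in a residentially zoned district); sells tobacco products → Standard Permit not required.
§6.6 years in business 9 < 15; is located in Zone A; sells tobacco products → Trade Authorization required.

Trade Authorization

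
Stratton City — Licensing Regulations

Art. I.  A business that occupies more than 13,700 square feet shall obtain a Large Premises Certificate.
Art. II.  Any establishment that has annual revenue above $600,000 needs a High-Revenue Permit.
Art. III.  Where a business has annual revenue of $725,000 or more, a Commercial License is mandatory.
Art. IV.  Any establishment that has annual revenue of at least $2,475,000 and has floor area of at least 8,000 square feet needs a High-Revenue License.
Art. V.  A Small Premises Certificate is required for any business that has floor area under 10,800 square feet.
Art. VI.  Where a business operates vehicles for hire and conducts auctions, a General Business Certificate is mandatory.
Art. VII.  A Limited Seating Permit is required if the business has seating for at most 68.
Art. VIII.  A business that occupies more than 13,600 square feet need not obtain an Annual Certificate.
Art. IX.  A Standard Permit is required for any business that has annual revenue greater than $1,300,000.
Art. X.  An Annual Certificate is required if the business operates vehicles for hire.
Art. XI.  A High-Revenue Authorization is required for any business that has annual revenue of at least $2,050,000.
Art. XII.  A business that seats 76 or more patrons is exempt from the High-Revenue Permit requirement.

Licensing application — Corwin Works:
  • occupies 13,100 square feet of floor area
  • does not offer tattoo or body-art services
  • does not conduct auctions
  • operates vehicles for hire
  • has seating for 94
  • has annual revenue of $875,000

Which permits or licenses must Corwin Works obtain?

Art. I. floor area 13,100 square feet ≤ 13,700 square feet → Large Premises Certificate not required.
Art. II. revenue $875,000 > $600,000 → High-Revenue Permit required.
Art. III. revenue $875,000 ≥ $725,000 → Commercial License required.
Art. IV. revenue $875,000 < $2,475,000; floor area 13,100 square feet ≥ 8,000 square feet → High-Revenue License not required.
Art. V. floor area 13,100 square feet ≥ 10,800 square feet → Small Premises Certificate not required.
Art. VI. operates vehicles for hire; does not conduct auctions → General Business Certificate not required.
Art. VII. seating 94 > 68 → Limited Seating Permit not required.
Art. VIII. floor area 13,100 square feet ≤ 13,600 square feet → Annual Certificate exemption does not apply.
Art. IX. revenue $875,000 ≤ $1,300,000 → Standard Permit not required.
Art. X. operates vehicles for hire → Annual Certificate required.
Art. XI. revenue $875,000 < $2,050,000 → High-Revenue Authorization not required.
Art. XII. seating 94 ≥ 76 → exempt from High-Revenue Permit.

Annual Certificate, Commercial License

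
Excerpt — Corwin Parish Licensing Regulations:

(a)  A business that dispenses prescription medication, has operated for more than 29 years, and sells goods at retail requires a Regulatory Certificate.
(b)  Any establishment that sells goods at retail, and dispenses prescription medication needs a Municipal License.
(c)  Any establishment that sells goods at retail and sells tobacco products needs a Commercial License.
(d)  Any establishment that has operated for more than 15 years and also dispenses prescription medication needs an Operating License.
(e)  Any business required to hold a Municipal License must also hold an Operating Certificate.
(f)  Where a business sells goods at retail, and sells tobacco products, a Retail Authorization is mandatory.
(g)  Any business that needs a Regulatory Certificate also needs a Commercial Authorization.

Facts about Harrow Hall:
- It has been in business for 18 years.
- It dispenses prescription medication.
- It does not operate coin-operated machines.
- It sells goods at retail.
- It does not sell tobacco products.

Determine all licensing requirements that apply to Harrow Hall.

Municipal License, Operating Certificate, Operating License

(a) dispenses prescription medication; years in business 18 ≤ 29; sells goods at retail → Regulatory Certificate not required.
(b) sells goods at retail; dispenses prescription medication → Municipal License required.
(c) sells goods at retail; does not sell tobacco products → Commercial License not required.
(d) years in business 18 > 15; dispenses prescription medication → Operating License required.
(e) Municipal License is required → Operating Certificate also required.
(f) sells goods at retail; does not sell tobacco products → Retail Authorization not required.
(g) Regulatory Certificate is not required → no effect.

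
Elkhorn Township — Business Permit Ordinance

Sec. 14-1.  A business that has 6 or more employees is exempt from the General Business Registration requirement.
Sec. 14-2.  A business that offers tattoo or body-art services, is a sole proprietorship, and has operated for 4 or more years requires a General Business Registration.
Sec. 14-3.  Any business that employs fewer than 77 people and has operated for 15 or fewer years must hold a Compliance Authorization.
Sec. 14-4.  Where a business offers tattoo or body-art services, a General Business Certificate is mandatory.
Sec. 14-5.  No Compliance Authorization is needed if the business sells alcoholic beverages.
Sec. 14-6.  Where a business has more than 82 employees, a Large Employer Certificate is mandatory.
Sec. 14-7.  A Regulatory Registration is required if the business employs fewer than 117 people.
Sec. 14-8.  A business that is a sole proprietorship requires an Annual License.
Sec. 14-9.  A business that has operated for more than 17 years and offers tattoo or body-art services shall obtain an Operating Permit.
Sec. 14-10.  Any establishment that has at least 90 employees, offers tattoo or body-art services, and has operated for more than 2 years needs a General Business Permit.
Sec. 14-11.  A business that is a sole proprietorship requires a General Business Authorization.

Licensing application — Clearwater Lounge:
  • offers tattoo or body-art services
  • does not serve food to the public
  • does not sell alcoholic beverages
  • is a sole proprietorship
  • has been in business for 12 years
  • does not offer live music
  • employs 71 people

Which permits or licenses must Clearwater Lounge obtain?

Annual License, Compliance Authorization, General Business Authorization, General Business Certificate, Regulatory Registration

Sec. 14-1. employees 71 ≥ 6 → exempt from General Business Registration.
Sec. 14-2. offers tattoo or body-art services; is a sole proprietorship; years in business 12 ≥ 4 → General Business Registration required.
Sec. 14-3. employees 71 < 77; years in business 12 ≤ 15 → Compliance Authorization required.
Sec. 14-4. offers tattoo or body-art services → General Business Certificate required.
Sec. 14-5. does not sell alcoholic beverages → Compliance Authorization exemption does not apply.
Sec. 14-6. employees 71 ≤ 82 → Large Employer Certificate not required.
Sec. 14-7. employees 71 < 117 → Regulatory Registration required.
Sec. 14-8. is a sole proprietorship → Annual License required.
Sec. 14-9. years in business 12 ≤ 17; offers tattoo or body-art services → Operating Permit not required.
Sec. 14-10. employees 71 < 90; offers tattoo or body-art services; years in business 12 > 2 → General Business Permit not required.
Sec. 14-11. is a sole proprietorship → General Business Authorization required.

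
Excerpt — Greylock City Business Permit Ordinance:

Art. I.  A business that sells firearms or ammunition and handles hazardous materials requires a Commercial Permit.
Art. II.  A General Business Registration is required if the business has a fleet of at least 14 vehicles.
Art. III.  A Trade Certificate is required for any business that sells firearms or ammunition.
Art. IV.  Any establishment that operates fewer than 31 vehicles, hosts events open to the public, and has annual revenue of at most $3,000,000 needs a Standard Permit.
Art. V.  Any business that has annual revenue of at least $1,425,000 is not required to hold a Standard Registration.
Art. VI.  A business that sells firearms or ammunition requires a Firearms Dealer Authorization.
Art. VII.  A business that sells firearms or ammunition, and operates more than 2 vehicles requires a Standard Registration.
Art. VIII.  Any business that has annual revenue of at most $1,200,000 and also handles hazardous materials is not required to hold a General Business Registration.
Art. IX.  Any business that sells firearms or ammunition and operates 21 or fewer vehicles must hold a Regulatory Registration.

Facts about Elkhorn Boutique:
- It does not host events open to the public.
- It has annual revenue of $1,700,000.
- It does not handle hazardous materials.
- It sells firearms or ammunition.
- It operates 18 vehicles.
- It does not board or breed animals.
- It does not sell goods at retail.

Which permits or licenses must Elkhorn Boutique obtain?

Firearms Dealer Authorization, General Business Registration, Regulatory Registration, Trade Certificate

Art. I. sells firearms or ammunition; does not handle hazardous materials → Commercial Permit not required.
Art. II. vehicles 18 ≥ 14 → General Business Registration required.
Art. III. sells firearms or ammunition → Trade Certificate required.
Art. IV. vehicles 18 < 31; does not host events open to the public; revenue $1,700,000 ≤ $3,000,000 → Standard Permit not required.
Art. V. revenue $1,700,000 ≥ $1,425,000 → exempt from Standard Registration.
Art. VI. sells firearms or ammunition → Firearms Dealer Authorization required.
Art. VII. sells firearms or ammunition; vehicles 18 > 2 → Standard Registration required.
Art. VIII. revenue $1,700,000 > $1,200,000; does not handle hazardous materials → General Business Registration exemption does not apply.
Art. IX. sells firearms or ammunition; vehicles 18 ≤ 21 → Regulatory Registration required.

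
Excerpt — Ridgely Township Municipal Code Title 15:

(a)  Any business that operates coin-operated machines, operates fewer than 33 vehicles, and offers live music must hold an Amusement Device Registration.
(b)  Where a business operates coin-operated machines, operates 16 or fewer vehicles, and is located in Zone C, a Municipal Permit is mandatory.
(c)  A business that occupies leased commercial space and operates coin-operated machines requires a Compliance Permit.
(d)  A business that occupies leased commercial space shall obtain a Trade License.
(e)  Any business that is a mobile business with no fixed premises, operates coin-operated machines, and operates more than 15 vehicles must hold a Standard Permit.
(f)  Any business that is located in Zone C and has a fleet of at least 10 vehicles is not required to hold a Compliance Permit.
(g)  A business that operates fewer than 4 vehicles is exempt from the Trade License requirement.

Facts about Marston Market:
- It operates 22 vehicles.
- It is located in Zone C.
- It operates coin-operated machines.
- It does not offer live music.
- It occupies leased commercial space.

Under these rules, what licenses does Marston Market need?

(a) operates coin-operated machines; vehicles 22 < 33; does not offer live music → Amusement Device Registration not required.
(b) operates coin-operated machines; vehicles 22 > 16; is located in Zone C → Municipal Permit not required.
(c) occupies leased commercial space; operates coin-operated machines → Compliance Permit required.
(d) occupies leased commercial space → Trade License required.
(e) occupies leased commercial space (not: is a mobile business with no fixed premises); operates coin-operated machines; vehicles 22 > 15 → Standard Permit not required.
(f) is located in Zone C; vehicles 22 ≥ 10 → exempt from Compliance Permit.
(g) vehicles 22 ≥ 4 → Trade License exemption does not apply.

Trade License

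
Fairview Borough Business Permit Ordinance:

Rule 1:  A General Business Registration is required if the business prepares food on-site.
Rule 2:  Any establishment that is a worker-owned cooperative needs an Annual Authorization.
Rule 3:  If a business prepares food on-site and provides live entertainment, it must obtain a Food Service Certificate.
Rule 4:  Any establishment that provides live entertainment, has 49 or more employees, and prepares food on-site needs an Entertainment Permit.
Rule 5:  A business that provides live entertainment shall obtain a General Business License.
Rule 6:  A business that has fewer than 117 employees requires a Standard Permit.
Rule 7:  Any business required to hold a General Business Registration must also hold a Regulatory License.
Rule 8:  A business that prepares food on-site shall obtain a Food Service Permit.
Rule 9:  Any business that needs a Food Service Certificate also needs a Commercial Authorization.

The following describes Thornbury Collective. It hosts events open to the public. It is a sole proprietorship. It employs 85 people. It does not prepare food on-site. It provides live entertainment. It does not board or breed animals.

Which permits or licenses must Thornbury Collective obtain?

General Business License, Standard Permit

Rule 1: does not prepare food on-site → General Business Registration not required.
Rule 2: is a sole proprietorship (not: is a worker-owned cooperative) → Annual Authorization not required.
Rule 3: does not prepare food on-site; provides live entertainment → Food Service Certificate not required.
Rule 4: provides live entertainment; employees 85 ≥ 49; does not prepare food on-site → Entertainment Permit not required.
Rule 5: provides live entertainment → General Business License required.
Rule 6: employees 85 < 117 → Standard Permit required.
Rule 7: General Business Registration is not required → no effect.
Rule 8: does not prepare food on-site → Food Service Permit not required.
Rule 9: Food Service Certificate is not required → no effect.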